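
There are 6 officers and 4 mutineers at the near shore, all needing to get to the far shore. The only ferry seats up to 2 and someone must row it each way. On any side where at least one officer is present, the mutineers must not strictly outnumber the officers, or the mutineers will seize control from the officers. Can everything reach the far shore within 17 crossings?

Yes — this plan uses 17 crossings (≤ 17):
1. 2 mutineers → the far shore.  (the near shore: 6O 2M; the far shore: 0O 2M)
2. 1 mutineer ← the near shore.  (the near shore: 6O 3M; the far shore: 0O 1M)
3. 2 mutineers → the far shore.  (the near shore: 6O 1M; the far shore: 0O 3M)
4. 1 mutineer ← the near shore.  (the near shore: 6O 2M; the far shore: 0O 2M)
5. 2 officers → the far shore.  (the near shore: 4O 2M; the far shore: 2O 2M)
6. 1 mutineer ← the near shore.  (the near shore: 4O 3M; the far shore: 2O 1M)
7. 1 officer and 1 mutineer → the far shore.  (the near shore: 3O 2M; the far shore: 3O 2M)
8. 1 mutineer ← the near shore.  (the near shore: 3O 3M; the far shore: 3O 1M)
9. 2 mutineers → the far shore.  (the near shore: 3O 1M; the far shore: 3O 3M)
10. 1 mutineer ← the near shore.  (the near shore: 3O 2M; the far shore: 3O 2M)
11. 1 officer and 1 mutineer → the far shore.  (the near shore: 2O 1M; the far shore: 4O 3M)
12. 1 mutineer ← the near shore.  (the near shore: 2O 2M; the far shore: 4O 2M)
13. 2 mutineers → the far shore.  (the near shore: 2O 0M; the far shore: 4O 4M)
14. 1 mutineer ← the near shore.  (the near shore: 2O 1M; the far shore: 4O 3M)
15. 1 officer and 1 mutineer → the far shore.  (the near shore: 1O 0M; the far shore: 5O 4M)
16. 1 mutineer ← the near shore.  (the near shore: 1O 1M; the far shore: 5O 3M)
17. 1 officer and 1 mutineer → the far shore.  (the near shore: 0O 0M; the far shore: 6O 4M)

Yes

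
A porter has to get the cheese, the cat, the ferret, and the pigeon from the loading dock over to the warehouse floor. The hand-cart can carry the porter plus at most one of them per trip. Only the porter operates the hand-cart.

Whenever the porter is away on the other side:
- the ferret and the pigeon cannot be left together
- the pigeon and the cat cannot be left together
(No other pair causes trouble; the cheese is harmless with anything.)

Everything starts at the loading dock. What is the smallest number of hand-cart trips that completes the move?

9

Counting alone: the porter can take at most 1 across per trip to the warehouse floor, so moving all 4 needs at least 4 loaded trips out, with a return between consecutive ones — at least 7 crossings.
The safety rule pushes this higher. Following every safe sequence of crossings, the most of the 4 that can be at the warehouse floor as the hand-cart arrives there on crossing 7 is 3 — never all 4.
So no plan with fewer than 9 crossings exists, and this one achieves 9:
1. Porter goes to the warehouse floor with the pigeon.  [the loading dock: the cat, the cheese, the ferret | the warehouse floor: the pigeon]
2. Porter goes back to the loading dock alone.  [the loading dock: the cat, the cheese, the ferret | the warehouse floor: the pigeon]
3. Porter goes to the warehouse floor with the cheese.  [the loading dock: the cat, the ferret | the warehouse floor: the cheese, the pigeon]
4. Porter goes back to the loading dock alone.  [the loading dock: the cat, the ferret | the warehouse floor: the cheese, the pigeon]
5. Porter goes to the warehouse floor with the cat.  [the loading dock: the ferret | the warehouse floor: the cat, the cheese, the pigeon]
6. Porter goes back to the loading dock with the pigeon.  [the loading dock: the ferret, the pigeon | the warehouse floor: the cat, the cheese]
7. Porter goes to the warehouse floor with the ferret.  [the loading dock: the pigeon | the warehouse floor: the cat, the cheese, the ferret]
8. Porter goes back to the loading dock alone.  [the loading dock: the pigeon | the warehouse floor: the cat, the cheese, the ferret]
9. Porter goes to the warehouse floor with the pigeon.  [the loading dock: — | the warehouse floor: the cat, the cheese, the ferret, the pigeon]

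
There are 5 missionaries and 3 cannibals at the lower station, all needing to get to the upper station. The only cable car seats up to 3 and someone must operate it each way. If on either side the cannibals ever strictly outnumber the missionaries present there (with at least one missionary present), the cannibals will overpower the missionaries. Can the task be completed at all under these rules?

Yes

1. 2 cannibals → the upper station.  (the lower station: 5M 1C; the upper station: 0M 2C)
2. 1 cannibal ← the lower station.  (the lower station: 5M 2C; the upper station: 0M 1C)
3. 2 missionaries and 1 cannibal → the upper station.  (the lower station: 3M 1C; the upper station: 2M 2C)
4. 1 cannibal ← the lower station.  (the lower station: 3M 2C; the upper station: 2M 1C)
5. 1 missionary and 2 cannibals → the upper station.  (the lower station: 2M 0C; the upper station: 3M 3C)
6. 1 cannibal ← the lower station.  (the lower station: 2M 1C; the upper station: 3M 2C)
7. 2 missionaries and 1 cannibal → the upper station.  (the lower station: 0M 0C; the upper station: 5M 3C)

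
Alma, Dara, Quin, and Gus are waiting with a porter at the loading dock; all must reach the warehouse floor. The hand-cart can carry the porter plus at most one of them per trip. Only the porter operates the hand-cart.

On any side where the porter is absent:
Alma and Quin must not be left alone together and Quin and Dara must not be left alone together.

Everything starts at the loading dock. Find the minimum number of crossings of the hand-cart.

9

Counting alone: the porter can take at most 1 across per trip to the warehouse floor, so moving all 4 needs at least 4 loaded trips out, with a return between consecutive ones — at least 7 crossings.
The safety rule pushes this higher. Following every safe sequence of crossings, the most of the 4 that can be at the warehouse floor as the hand-cart arrives there on crossing 7 is 3 — never all 4.
So no plan with fewer than 9 crossings exists, and this one achieves 9:
1. Porter goes to the warehouse floor with Quin.  [the loading dock: Alma, Dara, Gus | the warehouse floor: Quin]
2. Porter goes back to the loading dock alone.  [the loading dock: Alma, Dara, Gus | the warehouse floor: Quin]
3. Porter goes to the warehouse floor with Alma.  [the loading dock: Dara, Gus | the warehouse floor: Alma, Quin]
4. Porter goes back to the loading dock with Quin.  [the loading dock: Dara, Gus, Quin | the warehouse floor: Alma]
5. Porter goes to the warehouse floor with Dara.  [the loading dock: Gus, Quin | the warehouse floor: Alma, Dara]
6. Porter goes back to the loading dock alone.  [the loading dock: Gus, Quin | the warehouse floor: Alma, Dara]
7. Porter goes to the warehouse floor with Gus.  [the loading dock: Quin | the warehouse floor: Alma, Dara, Gus]
8. Porter goes back to the loading dock alone.  [the loading dock: Quin | the warehouse floor: Alma, Dara, Gus]
9. Porter goes to the warehouse floor with Quin.  [the loading dock: — | the warehouse floor: Alma, Dara, Gus, Quin]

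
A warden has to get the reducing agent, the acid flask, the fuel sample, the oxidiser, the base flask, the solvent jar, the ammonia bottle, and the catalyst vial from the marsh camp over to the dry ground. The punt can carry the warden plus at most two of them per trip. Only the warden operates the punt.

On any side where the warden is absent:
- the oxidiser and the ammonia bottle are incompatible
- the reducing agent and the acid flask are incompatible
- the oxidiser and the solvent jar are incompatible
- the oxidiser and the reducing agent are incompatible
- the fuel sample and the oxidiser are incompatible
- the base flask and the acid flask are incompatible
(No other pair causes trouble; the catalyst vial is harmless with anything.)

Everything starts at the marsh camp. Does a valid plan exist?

1. Warden goes to the dry ground with the acid flask and the oxidiser.  [the marsh camp: the ammonia bottle, the base flask, the catalyst vial, the fuel sample, the reducing agent, the solvent jar | the dry ground: the acid flask, the oxidiser]
2. Warden goes back to the marsh camp alone.  [the marsh camp: the ammonia bottle, the base flask, the catalyst vial, the fuel sample, the reducing agent, the solvent jar | the dry ground: the acid flask, the oxidiser]
3. Warden goes to the dry ground with the fuel sample and the solvent jar.  [the marsh camp: the ammonia bottle, the base flask, the catalyst vial, the reducing agent | the dry ground: the acid flask, the fuel sample, the oxidiser, the solvent jar]
4. Warden goes back to the marsh camp with the oxidiser.  [the marsh camp: the ammonia bottle, the base flask, the catalyst vial, the oxidiser, the reducing agent | the dry ground: the acid flask, the fuel sample, the solvent jar]
5. Warden goes to the dry ground with the ammonia bottle and the reducing agent.  [the marsh camp: the base flask, the catalyst vial, the oxidiser | the dry ground: the acid flask, the ammonia bottle, the fuel sample, the reducing agent, the solvent jar]
6. Warden goes back to the marsh camp with the acid flask.  [the marsh camp: the acid flask, the base flask, the catalyst vial, the oxidiser | the dry ground: the ammonia bottle, the fuel sample, the reducing agent, the solvent jar]
7. Warden goes to the dry ground with the base flask and the catalyst vial.  [the marsh camp: the acid flask, the oxidiser | the dry ground: the ammonia bottle, the base flask, the catalyst vial, the fuel sample, the reducing agent, the solvent jar]
8. Warden goes back to the marsh camp alone.  [the marsh camp: the acid flask, the oxidiser | the dry ground: the ammonia bottle, the base flask, the catalyst vial, the fuel sample, the reducing agent, the solvent jar]
9. Warden goes to the dry ground with the acid flask and the oxidiser.  [the marsh camp: — | the dry ground: the acid flask, the ammonia bottle, the base flask, the catalyst vial, the fuel sample, the oxidiser, the reducing agent, the solvent jar]

Yes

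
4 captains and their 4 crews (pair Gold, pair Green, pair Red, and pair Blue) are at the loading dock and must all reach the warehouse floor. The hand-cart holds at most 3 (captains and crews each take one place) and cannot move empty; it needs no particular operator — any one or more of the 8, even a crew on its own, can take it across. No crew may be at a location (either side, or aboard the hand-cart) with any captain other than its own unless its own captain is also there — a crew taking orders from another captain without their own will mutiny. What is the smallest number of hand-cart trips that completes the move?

9

Counting alone: each trip to the warehouse floor takes at most 3 across and each return brings at least 1 back, so after t trips out (and t−1 returns) at most 3t − (t−1) of the 8 are across; that first reaches 8 at t = 4, so at least 7 crossings are needed.
The safety rule pushes this higher. Following every safe sequence of crossings, the most of the 8 that can be at the warehouse floor as the hand-cart arrives there on crossing 7 is 7 — never all 8.
So no plan with fewer than 9 crossings exists, and this one achieves 9:
1. captain Gold and crew Gold cross → the warehouse floor.
2. captain Gold crosses ← the loading dock.
3. captain Gold, captain Green, and crew Green cross → the warehouse floor.
4. captain Gold and crew Gold cross ← the loading dock.
5. captain Blue, captain Gold, and captain Red cross → the warehouse floor.
6. crew Green crosses ← the loading dock.
7. crew Gold and crew Green cross → the warehouse floor.
8. crew Gold crosses ← the loading dock.
9. crew Blue, crew Gold, and crew Red cross → the warehouse floor.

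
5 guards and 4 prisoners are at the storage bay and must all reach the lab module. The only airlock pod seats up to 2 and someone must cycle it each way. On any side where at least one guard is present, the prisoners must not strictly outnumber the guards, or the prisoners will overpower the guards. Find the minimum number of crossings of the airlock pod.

Counting alone: each trip to the lab module takes at most 2 across and each return brings at least 1 back, so after t trips out (and t−1 returns) at most 2t − (t−1) of the 9 are across; that first reaches 9 at t = 8, so at least 15 crossings are needed.
The plan below uses exactly 15 crossings, so it is optimal:
1. 2 prisoners → the lab module.  (the storage bay: 5G 2P; the lab module: 0G 2P)
2. 1 prisoner ← the storage bay.  (the storage bay: 5G 3P; the lab module: 0G 1P)
3. 2 prisoners → the lab module.  (the storage bay: 5G 1P; the lab module: 0G 3P)
4. 1 prisoner ← the storage bay.  (the storage bay: 5G 2P; the lab module: 0G 2P)
5. 2 guards → the lab module.  (the storage bay: 3G 2P; the lab module: 2G 2P)
6. 1 prisoner ← the storage bay.  (the storage bay: 3G 3P; the lab module: 2G 1P)
7. 1 guard and 1 prisoner → the lab module.  (the storage bay: 2G 2P; the lab module: 3G 2P)
8. 1 guard ← the storage bay.  (the storage bay: 3G 2P; the lab module: 2G 2P)
9. 1 guard and 1 prisoner → the lab module.  (the storage bay: 2G 1P; the lab module: 3G 3P)
10. 1 prisoner ← the storage bay.  (the storage bay: 2G 2P; the lab module: 3G 2P)
11. 1 guard and 1 prisoner → the lab module.  (the storage bay: 1G 1P; the lab module: 4G 3P)
12. 1 guard ← the storage bay.  (the storage bay: 2G 1P; the lab module: 3G 3P)
13. 1 guard and 1 prisoner → the lab module.  (the storage bay: 1G 0P; the lab module: 4G 4P)
14. 1 prisoner ← the storage bay.  (the storage bay: 1G 1P; the lab module: 4G 3P)
15. 1 guard and 1 prisoner → the lab module.  (the storage bay: 0G 0P; the lab module: 5G 4P)

15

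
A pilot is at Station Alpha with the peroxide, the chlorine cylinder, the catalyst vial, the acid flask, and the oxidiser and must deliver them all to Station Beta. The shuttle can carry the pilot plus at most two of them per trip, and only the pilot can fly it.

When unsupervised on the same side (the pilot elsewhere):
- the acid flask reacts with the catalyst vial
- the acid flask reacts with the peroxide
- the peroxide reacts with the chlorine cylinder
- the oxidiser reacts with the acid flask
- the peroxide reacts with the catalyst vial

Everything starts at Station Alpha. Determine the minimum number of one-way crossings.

7

Counting alone: the pilot can take at most 2 across per trip to Station Beta, so moving all 5 needs at least 3 loaded trips out, with a return between consecutive ones — at least 5 crossings.
The safety rule pushes this higher. Following every safe sequence of crossings, the most of the 5 that can be at Station Beta as the shuttle arrives there on crossing 5 is 4 — never all 5.
So no plan with fewer than 7 crossings exists, and this one achieves 7:
1. Pilot goes to Station Beta with the acid flask and the peroxide.
2. Pilot goes back to Station Alpha with the peroxide.
3. Pilot goes to Station Beta with the chlorine cylinder and the peroxide.
4. Pilot goes back to Station Alpha with the peroxide.
5. Pilot goes to Station Beta with the catalyst vial and the oxidiser.
6. Pilot goes back to Station Alpha with the acid flask.
7. Pilot goes to Station Beta with the acid flask and the peroxide.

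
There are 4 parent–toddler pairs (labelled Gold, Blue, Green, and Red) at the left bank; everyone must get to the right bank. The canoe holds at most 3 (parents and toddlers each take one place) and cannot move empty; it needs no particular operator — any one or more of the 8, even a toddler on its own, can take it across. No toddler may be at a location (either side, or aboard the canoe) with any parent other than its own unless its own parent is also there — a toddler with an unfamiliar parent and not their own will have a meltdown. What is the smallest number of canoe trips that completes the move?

9

Counting alone: each trip to the right bank takes at most 3 across and each return brings at least 1 back, so after t trips out (and t−1 returns) at most 3t − (t−1) of the 8 are across; that first reaches 8 at t = 4, so at least 7 crossings are needed.
The safety rule pushes this higher. Following every safe sequence of crossings, the most of the 8 that can be at the right bank as the canoe arrives there on crossing 7 is 7 — never all 8.
So no plan with fewer than 9 crossings exists, and this one achieves 9:
1. parent Gold and toddler Gold cross → the right bank.
2. parent Gold crosses ← the left bank.
3. parent Blue, parent Gold, and toddler Blue cross → the right bank.
4. parent Gold and toddler Gold cross ← the left bank.
5. parent Gold, parent Green, and parent Red cross → the right bank.
6. toddler Blue crosses ← the left bank.
7. toddler Blue and toddler Gold cross → the right bank.
8. toddler Gold crosses ← the left bank.
9. toddler Gold, toddler Green, and toddler Red cross → the right bank.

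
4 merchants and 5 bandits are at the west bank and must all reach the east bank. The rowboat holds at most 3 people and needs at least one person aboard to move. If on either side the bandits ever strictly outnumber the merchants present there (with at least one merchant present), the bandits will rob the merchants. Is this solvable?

No

The bandits already outnumber the merchants at the west bank before anyone moves, so the starting position itself is disallowed.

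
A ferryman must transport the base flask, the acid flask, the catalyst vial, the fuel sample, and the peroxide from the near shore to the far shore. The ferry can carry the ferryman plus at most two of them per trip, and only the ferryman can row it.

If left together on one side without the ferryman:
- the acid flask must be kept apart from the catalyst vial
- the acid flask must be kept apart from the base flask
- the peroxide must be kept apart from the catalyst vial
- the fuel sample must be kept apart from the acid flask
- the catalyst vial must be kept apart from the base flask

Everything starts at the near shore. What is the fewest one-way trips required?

7

Counting alone: the ferryman can take at most 2 across per trip to the far shore, so moving all 5 needs at least 3 loaded trips out, with a return between consecutive ones — at least 5 crossings.
The safety rule pushes this higher. Following every safe sequence of crossings, the most of the 5 that can be at the far shore as the ferry arrives there on crossing 5 is 4 — never all 5.
So no plan with fewer than 7 crossings exists, and this one achieves 7:
1. Ferryman goes to the far shore with the acid flask and the catalyst vial.  [the near shore: the base flask, the fuel sample, the peroxide | the far shore: the acid flask, the catalyst vial]
2. Ferryman goes back to the near shore with the acid flask.  [the near shore: the acid flask, the base flask, the fuel sample, the peroxide | the far shore: the catalyst vial]
3. Ferryman goes to the far shore with the base flask and the fuel sample.  [the near shore: the acid flask, the peroxide | the far shore: the base flask, the catalyst vial, the fuel sample]
4. Ferryman goes back to the near shore with the base flask.  [the near shore: the acid flask, the base flask, the peroxide | the far shore: the catalyst vial, the fuel sample]
5. Ferryman goes to the far shore with the base flask and the peroxide.  [the near shore: the acid flask | the far shore: the base flask, the catalyst vial, the fuel sample, the peroxide]
6. Ferryman goes back to the near shore with the catalyst vial.  [the near shore: the acid flask, the catalyst vial | the far shore: the base flask, the fuel sample, the peroxide]
7. Ferryman goes to the far shore with the acid flask and the catalyst vial.  [the near shore: — | the far shore: the acid flask, the base flask, the catalyst vial, the fuel sample, the peroxide]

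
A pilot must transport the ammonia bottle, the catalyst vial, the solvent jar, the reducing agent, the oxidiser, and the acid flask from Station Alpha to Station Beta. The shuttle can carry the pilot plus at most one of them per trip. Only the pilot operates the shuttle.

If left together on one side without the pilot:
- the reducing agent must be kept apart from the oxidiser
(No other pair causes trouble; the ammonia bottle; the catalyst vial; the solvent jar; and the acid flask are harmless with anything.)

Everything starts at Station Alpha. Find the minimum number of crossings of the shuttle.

Counting alone: the pilot can take at most 1 across per trip to Station Beta, so moving all 6 needs at least 6 loaded trips out, with a return between consecutive ones — at least 11 crossings.
The plan below uses exactly 11 crossings, so it is optimal:
1. Pilot goes to Station Beta with the reducing agent.  [Station Alpha: the acid flask, the ammonia bottle, the catalyst vial, the oxidiser, the solvent jar | Station Beta: the reducing agent]
2. Pilot goes back to Station Alpha alone.  [Station Alpha: the acid flask, the ammonia bottle, the catalyst vial, the oxidiser, the solvent jar | Station Beta: the reducing agent]
3. Pilot goes to Station Beta with the ammonia bottle.  [Station Alpha: the acid flask, the catalyst vial, the oxidiser, the solvent jar | Station Beta: the ammonia bottle, the reducing agent]
4. Pilot goes back to Station Alpha alone.  [Station Alpha: the acid flask, the catalyst vial, the oxidiser, the solvent jar | Station Beta: the ammonia bottle, the reducing agent]
5. Pilot goes to Station Beta with the catalyst vial.  [Station Alpha: the acid flask, the oxidiser, the solvent jar | Station Beta: the ammonia bottle, the catalyst vial, the reducing agent]
6. Pilot goes back to Station Alpha alone.  [Station Alpha: the acid flask, the oxidiser, the solvent jar | Station Beta: the ammonia bottle, the catalyst vial, the reducing agent]
7. Pilot goes to Station Beta with the solvent jar.  [Station Alpha: the acid flask, the oxidiser | Station Beta: the ammonia bottle, the catalyst vial, the reducing agent, the solvent jar]
8. Pilot goes back to Station Alpha alone.  [Station Alpha: the acid flask, the oxidiser | Station Beta: the ammonia bottle, the catalyst vial, the reducing agent, the solvent jar]
9. Pilot goes to Station Beta with the acid flask.  [Station Alpha: the oxidiser | Station Beta: the acid flask, the ammonia bottle, the catalyst vial, the reducing agent, the solvent jar]
10. Pilot goes back to Station Alpha alone.  [Station Alpha: the oxidiser | Station Beta: the acid flask, the ammonia bottle, the catalyst vial, the reducing agent, the solvent jar]
11. Pilot goes to Station Beta with the oxidiser.  [Station Alpha: — | Station Beta: the acid flask, the ammonia bottle, the catalyst vial, the oxidiser, the reducing agent, the solvent jar]

11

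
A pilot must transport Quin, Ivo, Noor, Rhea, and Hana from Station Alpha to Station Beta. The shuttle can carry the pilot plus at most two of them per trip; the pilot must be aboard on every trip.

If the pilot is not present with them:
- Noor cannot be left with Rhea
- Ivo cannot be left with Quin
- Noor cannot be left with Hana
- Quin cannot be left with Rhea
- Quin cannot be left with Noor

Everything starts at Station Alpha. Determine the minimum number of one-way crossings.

7

Counting alone: the pilot can take at most 2 across per trip to Station Beta, so moving all 5 needs at least 3 loaded trips out, with a return between consecutive ones — at least 5 crossings.
The safety rule pushes this higher. Following every safe sequence of crossings, the most of the 5 that can be at Station Beta as the shuttle arrives there on crossing 5 is 4 — never all 5.
So no plan with fewer than 7 crossings exists, and this one achieves 7:
1. Pilot goes to Station Beta with Noor and Quin.
2. Pilot goes back to Station Alpha with Quin.
3. Pilot goes to Station Beta with Ivo and Quin.
4. Pilot goes back to Station Alpha with Quin.
5. Pilot goes to Station Beta with Hana and Rhea.
6. Pilot goes back to Station Alpha with Noor.
7. Pilot goes to Station Beta with Noor and Quin.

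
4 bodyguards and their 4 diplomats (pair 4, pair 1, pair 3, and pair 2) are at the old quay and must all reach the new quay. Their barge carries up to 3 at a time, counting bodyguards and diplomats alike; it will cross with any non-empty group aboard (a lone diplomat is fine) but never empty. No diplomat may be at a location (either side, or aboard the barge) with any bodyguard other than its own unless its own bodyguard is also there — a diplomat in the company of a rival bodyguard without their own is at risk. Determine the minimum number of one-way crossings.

Counting alone: each trip to the new quay takes at most 3 across and each return brings at least 1 back, so after t trips out (and t−1 returns) at most 3t − (t−1) of the 8 are across; that first reaches 8 at t = 4, so at least 7 crossings are needed.
The safety rule pushes this higher. Following every safe sequence of crossings, the most of the 8 that can be at the new quay as the barge arrives there on crossing 7 is 7 — never all 8.
So no plan with fewer than 9 crossings exists, and this one achieves 9:
1. bodyguard 4 and diplomat 4 cross → the new quay.
2. bodyguard 4 crosses ← the old quay.
3. bodyguard 1, bodyguard 4, and diplomat 1 cross → the new quay.
4. bodyguard 4 and diplomat 4 cross ← the old quay.
5. bodyguard 2, bodyguard 3, and bodyguard 4 cross → the new quay.
6. diplomat 1 crosses ← the old quay.
7. diplomat 1 and diplomat 4 cross → the new quay.
8. diplomat 4 crosses ← the old quay.
9. diplomat 2, diplomat 3, and diplomat 4 cross → the new quay.

9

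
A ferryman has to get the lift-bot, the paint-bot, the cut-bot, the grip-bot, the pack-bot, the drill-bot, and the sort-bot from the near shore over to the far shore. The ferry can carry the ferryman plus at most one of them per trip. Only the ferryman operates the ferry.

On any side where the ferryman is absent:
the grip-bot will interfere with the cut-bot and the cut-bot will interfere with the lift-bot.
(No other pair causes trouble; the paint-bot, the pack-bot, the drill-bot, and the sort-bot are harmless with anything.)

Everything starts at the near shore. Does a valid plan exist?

Yes

1. Ferryman goes to the far shore with the cut-bot.  [the near shore: the drill-bot, the grip-bot, the lift-bot, the pack-bot, the paint-bot, the sort-bot | the far shore: the cut-bot]
2. Ferryman goes back to the near shore alone.  [the near shore: the drill-bot, the grip-bot, the lift-bot, the pack-bot, the paint-bot, the sort-bot | the far shore: the cut-bot]
3. Ferryman goes to the far shore with the lift-bot.  [the near shore: the drill-bot, the grip-bot, the pack-bot, the paint-bot, the sort-bot | the far shore: the cut-bot, the lift-bot]
4. Ferryman goes back to the near shore with the cut-bot.  [the near shore: the cut-bot, the drill-bot, the grip-bot, the pack-bot, the paint-bot, the sort-bot | the far shore: the lift-bot]
5. Ferryman goes to the far shore with the grip-bot.  [the near shore: the cut-bot, the drill-bot, the pack-bot, the paint-bot, the sort-bot | the far shore: the grip-bot, the lift-bot]
6. Ferryman goes back to the near shore alone.  [the near shore: the cut-bot, the drill-bot, the pack-bot, the paint-bot, the sort-bot | the far shore: the grip-bot, the lift-bot]
7. Ferryman goes to the far shore with the paint-bot.  [the near shore: the cut-bot, the drill-bot, the pack-bot, the sort-bot | the far shore: the grip-bot, the lift-bot, the paint-bot]
8. Ferryman goes back to the near shore alone.  [the near shore: the cut-bot, the drill-bot, the pack-bot, the sort-bot | the far shore: the grip-bot, the lift-bot, the paint-bot]
9. Ferryman goes to the far shore with the pack-bot.  [the near shore: the cut-bot, the drill-bot, the sort-bot | the far shore: the grip-bot, the lift-bot, the pack-bot, the paint-bot]
10. Ferryman goes back to the near shore alone.  [the near shore: the cut-bot, the drill-bot, the sort-bot | the far shore: the grip-bot, the lift-bot, the pack-bot, the paint-bot]
11. Ferryman goes to the far shore with the drill-bot.  [the near shore: the cut-bot, the sort-bot | the far shore: the drill-bot, the grip-bot, the lift-bot, the pack-bot, the paint-bot]
12. Ferryman goes back to the near shore alone.  [the near shore: the cut-bot, the sort-bot | the far shore: the drill-bot, the grip-bot, the lift-bot, the pack-bot, the paint-bot]
13. Ferryman goes to the far shore with the sort-bot.  [the near shore: the cut-bot | the far shore: the drill-bot, the grip-bot, the lift-bot, the pack-bot, the paint-bot, the sort-bot]
14. Ferryman goes back to the near shore alone.  [the near shore: the cut-bot | the far shore: the drill-bot, the grip-bot, the lift-bot, the pack-bot, the paint-bot, the sort-bot]
15. Ferryman goes to the far shore with the cut-bot.  [the near shore: — | the far shore: the cut-bot, the drill-bot, the grip-bot, the lift-bot, the pack-bot, the paint-bot, the sort-bot]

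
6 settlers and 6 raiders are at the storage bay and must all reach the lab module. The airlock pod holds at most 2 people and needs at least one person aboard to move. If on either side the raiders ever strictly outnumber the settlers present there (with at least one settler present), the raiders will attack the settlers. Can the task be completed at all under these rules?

No

Following every safe sequence of crossings from the start, the most of the 12 that can be at the lab module as the airlock pod arrives there on crossings 1, 3, 5, 7, 9 is 2, 3, 4, 5, 6 respectively; the best ever achieved is 6 of 12.
From crossing 11 on, no configuration arises that was not already reachable earlier: only 15 distinct safe configurations (who is on which side, and where the airlock pod is) can ever be reached, none of them has everyone across, and every continuation just revisits them. They are: 0 settlers + 0 raiders across (airlock pod back at the start); 0 settlers + 1 raider across (airlock pod there); 0 settlers + 1 raider across (airlock pod back at the start); 0 settlers + 2 raiders across (airlock pod there); 0 settlers + 2 raiders across (airlock pod back at the start); 0 settlers + 3 raiders across (airlock pod there); 0 settlers + 3 raiders across (airlock pod back at the start); 0 settlers + 4 raiders across (airlock pod there); 0 settlers + 4 raiders across (airlock pod back at the start); 0 settlers + 5 raiders across (airlock pod there); 0 settlers + 5 raiders across (airlock pod back at the start); 0 settlers + 6 raiders across (airlock pod there); 1 settler + 1 raider across (airlock pod there); 1 settler + 1 raider across (airlock pod back at the start); 2 settlers + 2 raiders across (airlock pod there). So no valid plan exists.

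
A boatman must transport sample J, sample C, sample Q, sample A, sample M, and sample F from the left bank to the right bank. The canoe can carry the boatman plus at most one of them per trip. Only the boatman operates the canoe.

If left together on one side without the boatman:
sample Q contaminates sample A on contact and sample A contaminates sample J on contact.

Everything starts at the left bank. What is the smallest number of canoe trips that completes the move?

13

Counting alone: the boatman can take at most 1 across per trip to the right bank, so moving all 6 needs at least 6 loaded trips out, with a return between consecutive ones — at least 11 crossings.
The safety rule pushes this higher. Following every safe sequence of crossings, the most of the 6 that can be at the right bank as the canoe arrives there on crossing 11 is 5 — never all 6.
So no plan with fewer than 13 crossings exists, and this one achieves 13:
1. Boatman goes to the right bank with sample A.  [the left bank: sample C, sample F, sample J, sample M, sample Q | the right bank: sample A]
2. Boatman goes back to the left bank alone.  [the left bank: sample C, sample F, sample J, sample M, sample Q | the right bank: sample A]
3. Boatman goes to the right bank with sample J.  [the left bank: sample C, sample F, sample M, sample Q | the right bank: sample A, sample J]
4. Boatman goes back to the left bank with sample A.  [the left bank: sample A, sample C, sample F, sample M, sample Q | the right bank: sample J]
5. Boatman goes to the right bank with sample Q.  [the left bank: sample A, sample C, sample F, sample M | the right bank: sample J, sample Q]
6. Boatman goes back to the left bank alone.  [the left bank: sample A, sample C, sample F, sample M | the right bank: sample J, sample Q]
7. Boatman goes to the right bank with sample C.  [the left bank: sample A, sample F, sample M | the right bank: sample C, sample J, sample Q]
8. Boatman goes back to the left bank alone.  [the left bank: sample A, sample F, sample M | the right bank: sample C, sample J, sample Q]
9. Boatman goes to the right bank with sample M.  [the left bank: sample A, sample F | the right bank: sample C, sample J, sample M, sample Q]
10. Boatman goes back to the left bank alone.  [the left bank: sample A, sample F | the right bank: sample C, sample J, sample M, sample Q]
11. Boatman goes to the right bank with sample F.  [the left bank: sample A | the right bank: sample C, sample F, sample J, sample M, sample Q]
12. Boatman goes back to the left bank alone.  [the left bank: sample A | the right bank: sample C, sample F, sample J, sample M, sample Q]
13. Boatman goes to the right bank with sample A.  [the left bank: — | the right bank: sample A, sample C, sample F, sample J, sample M, sample Q]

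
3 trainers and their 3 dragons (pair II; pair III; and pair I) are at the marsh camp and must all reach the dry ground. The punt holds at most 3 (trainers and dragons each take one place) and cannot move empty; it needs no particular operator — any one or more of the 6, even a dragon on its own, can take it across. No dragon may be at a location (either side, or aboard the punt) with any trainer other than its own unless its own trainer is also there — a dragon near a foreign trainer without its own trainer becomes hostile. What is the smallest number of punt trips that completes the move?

Counting alone: each trip to the dry ground takes at most 3 across and each return brings at least 1 back, so after t trips out (and t−1 returns) at most 3t − (t−1) of the 6 are across; that first reaches 6 at t = 3, so at least 5 crossings are needed.
The plan below uses exactly 5 crossings, so it is optimal:
1. dragon II and trainer II cross → the dry ground.
2. trainer II crosses ← the marsh camp.
3. trainer I, trainer II, and trainer III cross → the dry ground.
4. dragon II crosses ← the marsh camp.
5. dragon I, dragon II, and dragon III cross → the dry ground.

5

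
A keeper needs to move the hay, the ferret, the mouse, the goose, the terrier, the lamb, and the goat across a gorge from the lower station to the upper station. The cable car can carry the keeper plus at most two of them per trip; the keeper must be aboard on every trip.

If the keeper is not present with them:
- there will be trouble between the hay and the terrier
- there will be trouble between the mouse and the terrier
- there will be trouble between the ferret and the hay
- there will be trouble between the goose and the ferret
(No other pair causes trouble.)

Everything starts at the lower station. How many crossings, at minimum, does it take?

Counting alone: the keeper can take at most 2 across per trip to the upper station, so moving all 7 needs at least 4 loaded trips out, with a return between consecutive ones — at least 7 crossings.
The safety rule pushes this higher. Following every safe sequence of crossings, the most of the 7 that can be at the upper station as the cable car arrives there on crossing 7 is 6 — never all 7.
So no plan with fewer than 9 crossings exists, and this one achieves 9:
1. Keeper goes to the upper station with the ferret and the terrier.  [the lower station: the goat, the goose, the hay, the lamb, the mouse | the upper station: the ferret, the terrier]
2. Keeper goes back to the lower station alone.  [the lower station: the goat, the goose, the hay, the lamb, the mouse | the upper station: the ferret, the terrier]
3. Keeper goes to the upper station with the hay.  [the lower station: the goat, the goose, the lamb, the mouse | the upper station: the ferret, the hay, the terrier]
4. Keeper goes back to the lower station with the ferret and the terrier.  [the lower station: the ferret, the goat, the goose, the lamb, the mouse, the terrier | the upper station: the hay]
5. Keeper goes to the upper station with the goose and the mouse.  [the lower station: the ferret, the goat, the lamb, the terrier | the upper station: the goose, the hay, the mouse]
6. Keeper goes back to the lower station alone.  [the lower station: the ferret, the goat, the lamb, the terrier | the upper station: the goose, the hay, the mouse]
7. Keeper goes to the upper station with the goat and the lamb.  [the lower station: the ferret, the terrier | the upper station: the goat, the goose, the hay, the lamb, the mouse]
8. Keeper goes back to the lower station alone.  [the lower station: the ferret, the terrier | the upper station: the goat, the goose, the hay, the lamb, the mouse]
9. Keeper goes to the upper station with the ferret and the terrier.  [the lower station: — | the upper station: the ferret, the goat, the goose, the hay, the lamb, the mouse, the terrier]

9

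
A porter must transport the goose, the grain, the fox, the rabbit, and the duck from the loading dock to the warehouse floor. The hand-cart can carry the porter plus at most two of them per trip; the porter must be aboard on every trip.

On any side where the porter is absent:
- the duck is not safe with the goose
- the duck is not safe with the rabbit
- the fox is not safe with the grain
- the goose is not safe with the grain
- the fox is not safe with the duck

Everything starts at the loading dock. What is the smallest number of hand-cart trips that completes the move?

7

Counting alone: the porter can take at most 2 across per trip to the warehouse floor, so moving all 5 needs at least 3 loaded trips out, with a return between consecutive ones — at least 5 crossings.
The safety rule pushes this higher. Following every safe sequence of crossings, the most of the 5 that can be at the warehouse floor as the hand-cart arrives there on crossing 5 is 4 — never all 5.
So no plan with fewer than 7 crossings exists, and this one achieves 7:
1. Porter goes to the warehouse floor with the duck and the grain.  [the loading dock: the fox, the goose, the rabbit | the warehouse floor: the duck, the grain]
2. Porter goes back to the loading dock alone.  [the loading dock: the fox, the goose, the rabbit | the warehouse floor: the duck, the grain]
3. Porter goes to the warehouse floor with the goose.  [the loading dock: the fox, the rabbit | the warehouse floor: the duck, the goose, the grain]
4. Porter goes back to the loading dock with the duck and the grain.  [the loading dock: the duck, the fox, the grain, the rabbit | the warehouse floor: the goose]
5. Porter goes to the warehouse floor with the fox and the rabbit.  [the loading dock: the duck, the grain | the warehouse floor: the fox, the goose, the rabbit]
6. Porter goes back to the loading dock alone.  [the loading dock: the duck, the grain | the warehouse floor: the fox, the goose, the rabbit]
7. Porter goes to the warehouse floor with the duck and the grain.  [the loading dock: — | the warehouse floor: the duck, the fox, the goose, the grain, the rabbit]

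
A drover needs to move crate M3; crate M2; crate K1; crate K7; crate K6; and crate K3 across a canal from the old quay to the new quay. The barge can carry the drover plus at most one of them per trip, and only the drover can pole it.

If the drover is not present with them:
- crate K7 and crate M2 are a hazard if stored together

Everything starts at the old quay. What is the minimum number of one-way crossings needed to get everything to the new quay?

Counting alone: the drover can take at most 1 across per trip to the new quay, so moving all 6 needs at least 6 loaded trips out, with a return between consecutive ones — at least 11 crossings.
The plan below uses exactly 11 crossings, so it is optimal:
1. Drover goes to the new quay with crate M2.
2. Drover goes back to the old quay alone.
3. Drover goes to the new quay with crate M3.
4. Drover goes back to the old quay alone.
5. Drover goes to the new quay with crate K1.
6. Drover goes back to the old quay alone.
7. Drover goes to the new quay with crate K6.
8. Drover goes back to the old quay alone.
9. Drover goes to the new quay with crate K3.
10. Drover goes back to the old quay alone.
11. Drover goes to the new quay with crate K7.

11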